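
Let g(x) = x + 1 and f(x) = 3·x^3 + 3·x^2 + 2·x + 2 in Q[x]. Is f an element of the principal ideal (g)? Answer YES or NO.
YES

In Q[x] the ideal (g) consists of all multiples of g, so f ∈ (g) iff g | f, i.e. iff the remainder of f on division by g is 0. Divide f by g (g is monic, so eliminate the leading term of the running remainder at each step):
  leading term 3·x^3: subtract (3·x^2)·g(x) = 3·x^3 + 3·x^2, leaving 2·x + 2
  leading term 2·x: subtract (2)·g(x) = 2·x + 2, leaving 0
The remainder is 0, so f(x) = g(x) · h(x) with h(x) = 3·x^2 + 2. Hence g | f, i.e. f ∈ (g).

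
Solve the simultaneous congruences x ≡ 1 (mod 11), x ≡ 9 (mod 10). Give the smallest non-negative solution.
x ≡ 89 (mod 110); the representative in [0, 110) is 89

The moduli 11, 10 are pairwise coprime, so by the CRT there is a unique solution mod 11·10 = 110.
Solve by successive substitution. Start with x ≡ 1 (mod 11).
  Combine with x ≡ 9 (mod 10): write x = 1 + 11·t and require 1 + 11·t ≡ 9 (mod 10), i.e. 11·t ≡ 9 − 1 ≡ 8 (mod 10). Since 11^(−1) ≡ 1 (mod 10) (11 ≡ 1 (mod 10)), t ≡ 1·8 ≡ 8 (mod 10). So x ≡ 1 + 11·8 = 89 (mod 110).
Unique solution in [0, 110): x = 89.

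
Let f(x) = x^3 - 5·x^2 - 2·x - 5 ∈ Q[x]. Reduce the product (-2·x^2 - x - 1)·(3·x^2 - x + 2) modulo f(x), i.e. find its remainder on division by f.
a · b ≡ -173·x^2 - 93·x - 157 (mod f(x))

First multiply in Q[x] without reducing: a · b = -6·x^4 - x^3 - 6·x^2 - x - 2. Now divide by f(x) = x^3 - 5·x^2 - 2·x - 5, eliminating the leading term at each step:
  leading term -6·x^4: subtract (-6·x)·f(x) = -6·x^4 + 30·x^3 + 12·x^2 + 30·x, leaving -31·x^3 - 18·x^2 - 31·x - 2
  leading term -31·x^3: subtract (-31)·f(x) = -31·x^3 + 155·x^2 + 62·x + 155, leaving -173·x^2 - 93·x - 157
The degree is now < 3, so this is the remainder. Hence a · b ≡ -173·x^2 - 93·x - 157 in Q[x]/(f).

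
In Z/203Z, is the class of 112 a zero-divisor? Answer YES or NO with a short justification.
YES

gcd(112, 203) = 7 > 1, so 112 is not a unit in Z/203Z. In Z/nZ every nonzero non-unit is a zero-divisor: explicitly, take b = 203/gcd = 29 ≠ 0 (mod 203); then 112·29 = 3248 = 16·203, i.e. 112·29 ≡ 0 (mod 203). So 112 is a zero-divisor.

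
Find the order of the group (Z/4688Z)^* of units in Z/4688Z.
(Z/4688Z)^* consists of the classes a with gcd(a, 4688) = 1, so its order is φ(4688). φ is multiplicative, with φ(p^e) = p^e − p^(e−1). Factorise 4688 = 2^4 · 293. Then
  φ(4688) = (2^4 − 2^3) · (293 − 1) = 8 · 292 = 2336.
Thus |(Z/4688Z)^*| = 2336.

Final answer: |(Z/4688Z)^*| = 2336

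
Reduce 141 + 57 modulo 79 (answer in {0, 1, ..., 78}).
Reduce the summands first: 141 ≡ 62 (mod 79), so 141 + 57 ≡ 62 + 57 (mod 79). 62 + 57 = 119; 119 = 1·79 + 40, so (141 + 57) mod 79 = 40.

Final answer: 40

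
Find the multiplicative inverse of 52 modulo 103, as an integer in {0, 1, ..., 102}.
Apply the extended Euclidean algorithm to (103, 52), tracking rows (r, s, t) with s·103 + t·52 = r. Each division r_prev = q·r_cur + r_new produces the new row as (previous row) − q·(current row):
  row A: (103, 1, 0)   [1·103 + 0·52 = 103]
  row B: (52, 0, 1)   [0·103 + 1·52 = 52]
  103 = 1·52 + 51   → row C = row A − 1·row B = (51, 1, −1)   [check: 1·103 − 1·52 = 51]
  52 = 1·51 + 1   → row D = row B − 1·row C = (1, −1, 2)   [check: −1·103 + 2·52 = 1]
  51 = 51·1 + 0   → remainder 0, stop. gcd = 1 (last nonzero row D).
The gcd is 1, so 52 is invertible mod 103. The last nonzero row gives −1·103 + 2·52 = 1, so t = 2. So 52^(−1) ≡ 2 (mod 103). Verify: 52 · 2 = 104 ≡ 1 (mod 103). ✓

Final answer: 52^(−1) ≡ 2 (mod 103)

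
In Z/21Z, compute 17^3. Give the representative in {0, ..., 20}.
20

Use repeated squaring. Binary(3) = 11. Walk through the bits of the exponent 3 left-to-right: at each bit after the leading one, square the running value, then multiply by 17 if the bit is 1 (always reducing mod 21):
  bit 1 = 1 (leading): start with 17.
  bit 2 = 1: square 17^2 = 289 ≡ 16; bit is 1, so multiply 16·17 = 272 ≡ 20 (mod 21).
Final value: 17^3 ≡ 20 (mod 21).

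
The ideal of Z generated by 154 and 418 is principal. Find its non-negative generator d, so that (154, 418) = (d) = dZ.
(154, 418) = (22); d = 22

In the PID Z, (a, b) is generated by gcd(a, b). Compute gcd(418, 154) with the extended Euclidean algorithm, tracking rows (r, s, t) with s·418 + t·154 = r:
  row A: (418, 1, 0)   [1·418 + 0·154 = 418]
  row B: (154, 0, 1)   [0·418 + 1·154 = 154]
  418 = 2·154 + 110   → row C = row A − 2·row B = (110, 1, −2)   [check: 1·418 − 2·154 = 110]
  154 = 1·110 + 44   → row D = row B − 1·row C = (44, −1, 3)   [check: −1·418 + 3·154 = 44]
  110 = 2·44 + 22   → row E = row C − 2·row D = (22, 3, −8)   [check: 3·418 − 8·154 = 22]
  44 = 2·22 + 0   → remainder 0, stop. gcd = 22 (last nonzero row E).
So gcd(154, 418) = 22, with Bézout identity 3·418 − 8·154 = 22. Containment (⊇): the Bézout identity exhibits 22 as an element of (154, 418), giving (22) ⊆ (154, 418). Containment (⊆): since 22 | 154 and 22 | 418 (154 = 22·7, 418 = 22·19), every Z-linear combination of 154 and 418 is divisible by 22, so (154, 418) ⊆ (22). Therefore (154, 418) = (22), d = 22.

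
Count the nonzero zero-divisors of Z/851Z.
In Z/851Z each nonzero element is either a unit (gcd with 851 is 1) or a zero-divisor (gcd > 1). The number of units is φ(851): factorise 851 = 23 · 37, so φ(851) = (23 − 1) · (37 − 1) = 22 · 36 = 792. The nonzero elements number 851 − 1 = 850. Hence the nonzero zero-divisors number 850 − 792 = 58.

Final answer: Z/851Z has 58 nonzero zero-divisors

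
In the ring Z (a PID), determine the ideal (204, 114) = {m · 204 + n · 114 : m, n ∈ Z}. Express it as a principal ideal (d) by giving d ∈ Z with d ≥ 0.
(204, 114) = (6); d = 6

In the PID Z, (a, b) is generated by gcd(a, b). Compute gcd(204, 114) with the extended Euclidean algorithm, tracking rows (r, s, t) with s·204 + t·114 = r:
  row A: (204, 1, 0)   [1·204 + 0·114 = 204]
  row B: (114, 0, 1)   [0·204 + 1·114 = 114]
  204 = 1·114 + 90   → row C = row A − 1·row B = (90, 1, −1)   [check: 1·204 − 1·114 = 90]
  114 = 1·90 + 24   → row D = row B − 1·row C = (24, −1, 2)   [check: −1·204 + 2·114 = 24]
  90 = 3·24 + 18   → row E = row C − 3·row D = (18, 4, −7)   [check: 4·204 − 7·114 = 18]
  24 = 1·18 + 6   → row F = row D − 1·row E = (6, −5, 9)   [check: −5·204 + 9·114 = 6]
  18 = 3·6 + 0   → remainder 0, stop. gcd = 6 (last nonzero row F).
So gcd(204, 114) = 6, with Bézout identity −5·204 + 9·114 = 6. Containment (⊇): the Bézout identity exhibits 6 as an element of (204, 114), giving (6) ⊆ (204, 114). Containment (⊆): since 6 | 204 and 6 | 114 (204 = 6·34, 114 = 6·19), every Z-linear combination of 204 and 114 is divisible by 6, so (204, 114) ⊆ (6). Therefore (204, 114) = (6), d = 6.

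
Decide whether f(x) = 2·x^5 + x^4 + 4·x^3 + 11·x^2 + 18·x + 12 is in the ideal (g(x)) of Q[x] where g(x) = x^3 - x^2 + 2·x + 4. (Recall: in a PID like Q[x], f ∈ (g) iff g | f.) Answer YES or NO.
In Q[x] the ideal (g) consists of all multiples of g, so f ∈ (g) iff g | f, i.e. iff the remainder of f on division by g is 0. Divide f by g (g is monic, so eliminate the leading term of the running remainder at each step):
  leading term 2·x^5: subtract (2·x^2)·g(x) = 2·x^5 - 2·x^4 + 4·x^3 + 8·x^2, leaving 3·x^4 + 3·x^2 + 18·x + 12
  leading term 3·x^4: subtract (3·x)·g(x) = 3·x^4 - 3·x^3 + 6·x^2 + 12·x, leaving 3·x^3 - 3·x^2 + 6·x + 12
  leading term 3·x^3: subtract (3)·g(x) = 3·x^3 - 3·x^2 + 6·x + 12, leaving 0
The remainder is 0, so f(x) = g(x) · h(x) with h(x) = 2·x^2 + 3·x + 3. Hence g | f, i.e. f ∈ (g).

Final answer: YES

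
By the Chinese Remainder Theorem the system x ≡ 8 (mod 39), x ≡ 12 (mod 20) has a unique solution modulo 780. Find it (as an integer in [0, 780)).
x ≡ 632 (mod 780); the representative in [0, 780) is 632

The moduli 39, 20 are pairwise coprime, so by the CRT there is a unique solution mod 39·20 = 780.
Solve by successive substitution. Start with x ≡ 8 (mod 39).
  Combine with x ≡ 12 (mod 20): write x = 8 + 39·t and require 8 + 39·t ≡ 12 (mod 20), i.e. 39·t ≡ 12 − 8 ≡ 4 (mod 20). Since 39^(−1) ≡ 19 (mod 20) (39 ≡ 19 (mod 20)), t ≡ 19·4 ≡ 16 (mod 20). So x ≡ 8 + 39·16 = 632 (mod 780).
Unique solution in [0, 780): x = 632.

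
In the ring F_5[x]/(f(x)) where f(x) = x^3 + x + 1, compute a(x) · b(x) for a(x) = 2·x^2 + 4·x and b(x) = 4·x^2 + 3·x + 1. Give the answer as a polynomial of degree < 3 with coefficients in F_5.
a · b ≡ x^2 + 4·x + 3 (mod f(x))

Multiply as integer polynomials: a · b = 8·x^4 + 22·x^3 + 14·x^2 + 4·x. Reducing coefficients mod 5: a · b ≡ 3·x^4 + 2·x^3 + 4·x^2 + 4·x. Now divide by f(x) = x^3 + x + 1 in F_5[x], eliminating the leading term at each step:
  leading term 3·x^4: subtract (3·x)·f(x) = 3·x^4 + 3·x^2 + 3·x, leaving 2·x^3 + x^2 + x (coefficients mod 5)
  leading term 2·x^3: subtract (2)·f(x) = 2·x^3 + 2·x + 2, leaving x^2 + 4·x + 3 (coefficients mod 5)
The degree is now < 3, so this is the remainder. Hence a · b ≡ x^2 + 4·x + 3 in F_5[x]/(f).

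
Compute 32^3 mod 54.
44

Use repeated squaring. Binary(3) = 11. Walk through the bits of the exponent 3 left-to-right: at each bit after the leading one, square the running value, then multiply by 32 if the bit is 1 (always reducing mod 54):
  bit 1 = 1 (leading): start with 32.
  bit 2 = 1: square 32^2 = 1024 ≡ 52; bit is 1, so multiply 52·32 = 1664 ≡ 44 (mod 54).
Final value: 32^3 ≡ 44 (mod 54).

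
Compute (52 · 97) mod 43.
13

Reduce the factors first: 52 ≡ 9, 97 ≡ 11 (mod 43), so 52 · 97 ≡ 9 · 11 (mod 43). 9 · 11 = 99. Dividing by 43: 99 = 2·43 + 13. So (52 · 97) mod 43 = 13.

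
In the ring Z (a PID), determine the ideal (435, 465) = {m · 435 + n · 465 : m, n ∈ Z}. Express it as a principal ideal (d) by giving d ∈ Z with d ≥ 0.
In the PID Z, (a, b) is generated by gcd(a, b). Compute gcd(465, 435) with the extended Euclidean algorithm, tracking rows (r, s, t) with s·465 + t·435 = r:
  row A: (465, 1, 0)   [1·465 + 0·435 = 465]
  row B: (435, 0, 1)   [0·465 + 1·435 = 435]
  465 = 1·435 + 30   → row C = row A − 1·row B = (30, 1, −1)   [check: 1·465 − 1·435 = 30]
  435 = 14·30 + 15   → row D = row B − 14·row C = (15, −14, 15)   [check: −14·465 + 15·435 = 15]
  30 = 2·15 + 0   → remainder 0, stop. gcd = 15 (last nonzero row D).
So gcd(435, 465) = 15, with Bézout identity −14·465 + 15·435 = 15. Containment (⊇): the Bézout identity exhibits 15 as an element of (435, 465), giving (15) ⊆ (435, 465). Containment (⊆): since 15 | 435 and 15 | 465 (435 = 15·29, 465 = 15·31), every Z-linear combination of 435 and 465 is divisible by 15, so (435, 465) ⊆ (15). Therefore (435, 465) = (15), d = 15.

Final answer: (435, 465) = (15); d = 15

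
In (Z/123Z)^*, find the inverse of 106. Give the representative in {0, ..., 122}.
Apply the extended Euclidean algorithm to (123, 106), tracking rows (r, s, t) with s·123 + t·106 = r. Each division r_prev = q·r_cur + r_new produces the new row as (previous row) − q·(current row):
  row A: (123, 1, 0)   [1·123 + 0·106 = 123]
  row B: (106, 0, 1)   [0·123 + 1·106 = 106]
  123 = 1·106 + 17   → row C = row A − 1·row B = (17, 1, −1)   [check: 1·123 − 1·106 = 17]
  106 = 6·17 + 4   → row D = row B − 6·row C = (4, −6, 7)   [check: −6·123 + 7·106 = 4]
  17 = 4·4 + 1   → row E = row C − 4·row D = (1, 25, −29)   [check: 25·123 − 29·106 = 1]
  4 = 4·1 + 0   → remainder 0, stop. gcd = 1 (last nonzero row E).
The gcd is 1, so 106 is invertible mod 123. The last nonzero row gives 25·123 − 29·106 = 1, so t = −29. So 106^(−1) ≡ −29 ≡ 94 (mod 123). Verify: 106 · 94 = 9964 ≡ 1 (mod 123). ✓

Final answer: 106^(−1) ≡ 94 (mod 123)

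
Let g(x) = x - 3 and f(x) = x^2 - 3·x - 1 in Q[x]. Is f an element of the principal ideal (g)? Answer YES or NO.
NO

In Q[x] the ideal (g) consists of all multiples of g, so f ∈ (g) iff g | f, i.e. iff the remainder of f on division by g is 0. Divide f by g (g is monic, so eliminate the leading term of the running remainder at each step):
  leading term x^2: subtract (x)·g(x) = x^2 - 3·x, leaving -1
The remainder r(x) = -1 ≠ 0 (and deg r < deg g), so g ∤ f, i.e. f ∉ (g).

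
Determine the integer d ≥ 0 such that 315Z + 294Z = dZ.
(315, 294) = (21); d = 21

In the PID Z, (a, b) is generated by gcd(a, b). Compute gcd(315, 294) with the extended Euclidean algorithm, tracking rows (r, s, t) with s·315 + t·294 = r:
  row A: (315, 1, 0)   [1·315 + 0·294 = 315]
  row B: (294, 0, 1)   [0·315 + 1·294 = 294]
  315 = 1·294 + 21   → row C = row A − 1·row B = (21, 1, −1)   [check: 1·315 − 1·294 = 21]
  294 = 14·21 + 0   → remainder 0, stop. gcd = 21 (last nonzero row C).
So gcd(315, 294) = 21, with Bézout identity 1·315 − 1·294 = 21. Containment (⊇): the Bézout identity exhibits 21 as an element of (315, 294), giving (21) ⊆ (315, 294). Containment (⊆): since 21 | 315 and 21 | 294 (315 = 21·15, 294 = 21·14), every Z-linear combination of 315 and 294 is divisible by 21, so (315, 294) ⊆ (21). Therefore (315, 294) = (21), d = 21.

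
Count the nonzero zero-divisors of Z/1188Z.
Z/1188Z has 827 nonzero zero-divisors

In Z/1188Z each nonzero element is either a unit (gcd with 1188 is 1) or a zero-divisor (gcd > 1). The number of units is φ(1188): factorise 1188 = 2^2 · 3^3 · 11, so φ(1188) = (2^2 − 2^1) · (3^3 − 3^2) · (11 − 1) = 2 · 18 · 10 = 360. The nonzero elements number 1188 − 1 = 1187. Hence the nonzero zero-divisors number 1187 − 360 = 827.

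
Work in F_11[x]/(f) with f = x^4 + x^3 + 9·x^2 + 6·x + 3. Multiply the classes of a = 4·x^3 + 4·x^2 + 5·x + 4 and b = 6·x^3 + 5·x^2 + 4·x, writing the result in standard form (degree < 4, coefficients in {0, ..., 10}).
Multiply as integer polynomials: a · b = 24·x^6 + 44·x^5 + 66·x^4 + 65·x^3 + 40·x^2 + 16·x. Reducing coefficients mod 11: a · b ≡ 2·x^6 + 10·x^3 + 7·x^2 + 5·x. Now divide by f(x) = x^4 + x^3 + 9·x^2 + 6·x + 3 in F_11[x], eliminating the leading term at each step:
  leading term 2·x^6: subtract (2·x^2)·f(x) = 2·x^6 + 2·x^5 + 7·x^4 + x^3 + 6·x^2, leaving 9·x^5 + 4·x^4 + 9·x^3 + x^2 + 5·x (coefficients mod 11)
  leading term 9·x^5: subtract (9·x)·f(x) = 9·x^5 + 9·x^4 + 4·x^3 + 10·x^2 + 5·x, leaving 6·x^4 + 5·x^3 + 2·x^2 (coefficients mod 11)
  leading term 6·x^4: subtract (6)·f(x) = 6·x^4 + 6·x^3 + 10·x^2 + 3·x + 7, leaving 10·x^3 + 3·x^2 + 8·x + 4 (coefficients mod 11)
The degree is now < 4, so this is the remainder. Hence a · b ≡ 10·x^3 + 3·x^2 + 8·x + 4 in F_11[x]/(f).

Final answer: a · b ≡ 10·x^3 + 3·x^2 + 8·x + 4 (mod f(x))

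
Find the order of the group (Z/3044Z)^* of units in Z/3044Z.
(Z/3044Z)^* consists of the classes a with gcd(a, 3044) = 1, so its order is φ(3044). φ is multiplicative, with φ(p^e) = p^e − p^(e−1). Factorise 3044 = 2^2 · 761. Then
  φ(3044) = (2^2 − 2^1) · (761 − 1) = 2 · 760 = 1520.
Thus |(Z/3044Z)^*| = 1520.

Final answer: |(Z/3044Z)^*| = 1520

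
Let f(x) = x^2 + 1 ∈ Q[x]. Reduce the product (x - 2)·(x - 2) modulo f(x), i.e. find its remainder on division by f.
First multiply in Q[x] without reducing: a · b = x^2 - 4·x + 4. Now divide by f(x) = x^2 + 1, eliminating the leading term at each step:
  leading term x^2: subtract (1)·f(x) = x^2 + 1, leaving 3 - 4·x
The degree is now < 2, so this is the remainder. Hence a · b ≡ 3 - 4·x in Q[x]/(f).

Final answer: a · b ≡ 3 - 4·x (mod f(x))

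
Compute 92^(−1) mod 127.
Apply the extended Euclidean algorithm to (127, 92), tracking rows (r, s, t) with s·127 + t·92 = r. Each division r_prev = q·r_cur + r_new produces the new row as (previous row) − q·(current row):
  row A: (127, 1, 0)   [1·127 + 0·92 = 127]
  row B: (92, 0, 1)   [0·127 + 1·92 = 92]
  127 = 1·92 + 35   → row C = row A − 1·row B = (35, 1, −1)   [check: 1·127 − 1·92 = 35]
  92 = 2·35 + 22   → row D = row B − 2·row C = (22, −2, 3)   [check: −2·127 + 3·92 = 22]
  35 = 1·22 + 13   → row E = row C − 1·row D = (13, 3, −4)   [check: 3·127 − 4·92 = 13]
  22 = 1·13 + 9   → row F = row D − 1·row E = (9, −5, 7)   [check: −5·127 + 7·92 = 9]
  13 = 1·9 + 4   → row G = row E − 1·row F = (4, 8, −11)   [check: 8·127 − 11·92 = 4]
  9 = 2·4 + 1   → row H = row F − 2·row G = (1, −21, 29)   [check: −21·127 + 29·92 = 1]
  4 = 4·1 + 0   → remainder 0, stop. gcd = 1 (last nonzero row H).
The gcd is 1, so 92 is invertible mod 127. The last nonzero row gives −21·127 + 29·92 = 1, so t = 29. So 92^(−1) ≡ 29 (mod 127). Verify: 92 · 29 = 2668 ≡ 1 (mod 127). ✓

Final answer: 92^(−1) ≡ 29 (mod 127)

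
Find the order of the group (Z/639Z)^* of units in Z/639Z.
(Z/639Z)^* consists of the classes a with gcd(a, 639) = 1, so its order is φ(639). φ is multiplicative, with φ(p^e) = p^e − p^(e−1). Factorise 639 = 3^2 · 71. Then
  φ(639) = (3^2 − 3^1) · (71 − 1) = 6 · 70 = 420.
Thus |(Z/639Z)^*| = 420.

Final answer: |(Z/639Z)^*| = 420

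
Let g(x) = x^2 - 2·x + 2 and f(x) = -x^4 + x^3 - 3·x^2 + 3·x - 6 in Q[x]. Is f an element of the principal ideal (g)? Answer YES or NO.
In Q[x] the ideal (g) consists of all multiples of g, so f ∈ (g) iff g | f, i.e. iff the remainder of f on division by g is 0. Divide f by g (g is monic, so eliminate the leading term of the running remainder at each step):
  leading term -x^4: subtract (-x^2)·g(x) = -x^4 + 2·x^3 - 2·x^2, leaving -x^3 - x^2 + 3·x - 6
  leading term -x^3: subtract (-x)·g(x) = -x^3 + 2·x^2 - 2·x, leaving -3·x^2 + 5·x - 6
  leading term -3·x^2: subtract (-3)·g(x) = -3·x^2 + 6·x - 6, leaving -x
The remainder r(x) = -x ≠ 0 (and deg r < deg g), so g ∤ f, i.e. f ∉ (g).

Final answer: NO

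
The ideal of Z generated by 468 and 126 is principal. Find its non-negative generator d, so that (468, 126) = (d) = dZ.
(468, 126) = (18); d = 18

In the PID Z, (a, b) is generated by gcd(a, b). Compute gcd(468, 126) with the extended Euclidean algorithm, tracking rows (r, s, t) with s·468 + t·126 = r:
  row A: (468, 1, 0)   [1·468 + 0·126 = 468]
  row B: (126, 0, 1)   [0·468 + 1·126 = 126]
  468 = 3·126 + 90   → row C = row A − 3·row B = (90, 1, −3)   [check: 1·468 − 3·126 = 90]
  126 = 1·90 + 36   → row D = row B − 1·row C = (36, −1, 4)   [check: −1·468 + 4·126 = 36]
  90 = 2·36 + 18   → row E = row C − 2·row D = (18, 3, −11)   [check: 3·468 − 11·126 = 18]
  36 = 2·18 + 0   → remainder 0, stop. gcd = 18 (last nonzero row E).
So gcd(468, 126) = 18, with Bézout identity 3·468 − 11·126 = 18. Containment (⊇): the Bézout identity exhibits 18 as an element of (468, 126), giving (18) ⊆ (468, 126). Containment (⊆): since 18 | 468 and 18 | 126 (468 = 18·26, 126 = 18·7), every Z-linear combination of 468 and 126 is divisible by 18, so (468, 126) ⊆ (18). Therefore (468, 126) = (18), d = 18.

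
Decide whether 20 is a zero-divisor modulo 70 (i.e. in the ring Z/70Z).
gcd(20, 70) = 10 > 1, so 20 is not a unit in Z/70Z. In Z/nZ every nonzero non-unit is a zero-divisor: explicitly, take b = 70/gcd = 7 ≠ 0 (mod 70); then 20·7 = 140 = 2·70, i.e. 20·7 ≡ 0 (mod 70). So 20 is a zero-divisor.

Final answer: YES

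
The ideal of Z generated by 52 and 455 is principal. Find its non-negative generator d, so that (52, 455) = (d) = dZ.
(52, 455) = (13); d = 13

In the PID Z, (a, b) is generated by gcd(a, b). Compute gcd(455, 52) with the extended Euclidean algorithm, tracking rows (r, s, t) with s·455 + t·52 = r:
  row A: (455, 1, 0)   [1·455 + 0·52 = 455]
  row B: (52, 0, 1)   [0·455 + 1·52 = 52]
  455 = 8·52 + 39   → row C = row A − 8·row B = (39, 1, −8)   [check: 1·455 − 8·52 = 39]
  52 = 1·39 + 13   → row D = row B − 1·row C = (13, −1, 9)   [check: −1·455 + 9·52 = 13]
  39 = 3·13 + 0   → remainder 0, stop. gcd = 13 (last nonzero row D).
So gcd(52, 455) = 13, with Bézout identity −1·455 + 9·52 = 13. Containment (⊇): the Bézout identity exhibits 13 as an element of (52, 455), giving (13) ⊆ (52, 455). Containment (⊆): since 13 | 52 and 13 | 455 (52 = 13·4, 455 = 13·35), every Z-linear combination of 52 and 455 is divisible by 13, so (52, 455) ⊆ (13). Therefore (52, 455) = (13), d = 13.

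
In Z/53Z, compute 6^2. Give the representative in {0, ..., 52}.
Use repeated squaring. Binary(2) = 10. Walk through the bits of the exponent 2 left-to-right: at each bit after the leading one, square the running value, then multiply by 6 if the bit is 1 (always reducing mod 53):
  bit 1 = 1 (leading): start with 6.
  bit 2 = 0: square 6^2 = 36 (mod 53).
Final value: 6^2 ≡ 36 (mod 53).

Final answer: 36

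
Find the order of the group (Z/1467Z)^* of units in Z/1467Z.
(Z/1467Z)^* consists of the classes a with gcd(a, 1467) = 1, so its order is φ(1467). φ is multiplicative, with φ(p^e) = p^e − p^(e−1). Factorise 1467 = 3^2 · 163. Then
  φ(1467) = (3^2 − 3^1) · (163 − 1) = 6 · 162 = 972.
Thus |(Z/1467Z)^*| = 972.

Final answer: |(Z/1467Z)^*| = 972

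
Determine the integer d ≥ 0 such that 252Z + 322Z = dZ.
In the PID Z, (a, b) is generated by gcd(a, b). Compute gcd(322, 252) with the extended Euclidean algorithm, tracking rows (r, s, t) with s·322 + t·252 = r:
  row A: (322, 1, 0)   [1·322 + 0·252 = 322]
  row B: (252, 0, 1)   [0·322 + 1·252 = 252]
  322 = 1·252 + 70   → row C = row A − 1·row B = (70, 1, −1)   [check: 1·322 − 1·252 = 70]
  252 = 3·70 + 42   → row D = row B − 3·row C = (42, −3, 4)   [check: −3·322 + 4·252 = 42]
  70 = 1·42 + 28   → row E = row C − 1·row D = (28, 4, −5)   [check: 4·322 − 5·252 = 28]
  42 = 1·28 + 14   → row F = row D − 1·row E = (14, −7, 9)   [check: −7·322 + 9·252 = 14]
  28 = 2·14 + 0   → remainder 0, stop. gcd = 14 (last nonzero row F).
So gcd(252, 322) = 14, with Bézout identity −7·322 + 9·252 = 14. Containment (⊇): the Bézout identity exhibits 14 as an element of (252, 322), giving (14) ⊆ (252, 322). Containment (⊆): since 14 | 252 and 14 | 322 (252 = 14·18, 322 = 14·23), every Z-linear combination of 252 and 322 is divisible by 14, so (252, 322) ⊆ (14). Therefore (252, 322) = (14), d = 14.

Final answer: (252, 322) = (14); d = 14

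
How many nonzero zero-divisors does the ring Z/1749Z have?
Z/1749Z has 708 nonzero zero-divisors

In Z/1749Z each nonzero element is either a unit (gcd with 1749 is 1) or a zero-divisor (gcd > 1). The number of units is φ(1749): factorise 1749 = 3 · 11 · 53, so φ(1749) = (3 − 1) · (11 − 1) · (53 − 1) = 2 · 10 · 52 = 1040. The nonzero elements number 1749 − 1 = 1748. Hence the nonzero zero-divisors number 1748 − 1040 = 708.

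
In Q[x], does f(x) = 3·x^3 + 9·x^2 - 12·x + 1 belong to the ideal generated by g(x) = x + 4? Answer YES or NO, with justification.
In Q[x] the ideal (g) consists of all multiples of g, so f ∈ (g) iff g | f, i.e. iff the remainder of f on division by g is 0. Divide f by g (g is monic, so eliminate the leading term of the running remainder at each step):
  leading term 3·x^3: subtract (3·x^2)·g(x) = 3·x^3 + 12·x^2, leaving -3·x^2 - 12·x + 1
  leading term -3·x^2: subtract (-3·x)·g(x) = -3·x^2 - 12·x, leaving 1
The remainder r(x) = 1 ≠ 0 (and deg r < deg g), so g ∤ f, i.e. f ∉ (g).

Final answer: NO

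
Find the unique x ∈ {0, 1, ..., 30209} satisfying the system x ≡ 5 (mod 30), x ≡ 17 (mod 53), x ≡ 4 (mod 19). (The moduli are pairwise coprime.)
The moduli 30, 53, 19 are pairwise coprime, so by the CRT there is a unique solution mod 30·53·19 = 30210.
Solve by successive substitution. Start with x ≡ 5 (mod 30).
  Combine with x ≡ 17 (mod 53): write x = 5 + 30·t and require 5 + 30·t ≡ 17 (mod 53), i.e. 30·t ≡ 17 − 5 ≡ 12 (mod 53). Since 30^(−1) ≡ 23 (mod 53), t ≡ 23·12 ≡ 11 (mod 53). So x ≡ 5 + 30·11 = 335 (mod 1590).
  Combine with x ≡ 4 (mod 19): write x = 335 + 1590·t and require 335 + 1590·t ≡ 4 (mod 19), i.e. 1590·t ≡ 4 − 335 ≡ 11 (mod 19). Since 1590^(−1) ≡ 3 (mod 19) (1590 ≡ 13 (mod 19)), t ≡ 3·11 ≡ 14 (mod 19). So x ≡ 335 + 1590·14 = 22595 (mod 30210).
Unique solution in [0, 30210): x = 22595.

Final answer: x ≡ 22595 (mod 30210); the representative in [0, 30210) is 22595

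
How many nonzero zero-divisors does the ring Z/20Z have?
In Z/20Z each nonzero element is either a unit (gcd with 20 is 1) or a zero-divisor (gcd > 1). The number of units is φ(20): factorise 20 = 2^2 · 5, so φ(20) = (2^2 − 2^1) · (5 − 1) = 2 · 4 = 8. The nonzero elements number 20 − 1 = 19. Hence the nonzero zero-divisors number 19 − 8 = 11.

Final answer: Z/20Z has 11 nonzero zero-divisors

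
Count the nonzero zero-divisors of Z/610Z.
Z/610Z has 369 nonzero zero-divisors

In Z/610Z each nonzero element is either a unit (gcd with 610 is 1) or a zero-divisor (gcd > 1). The number of units is φ(610): factorise 610 = 2 · 5 · 61, so φ(610) = (2 − 1) · (5 − 1) · (61 − 1) = 1 · 4 · 60 = 240. The nonzero elements number 610 − 1 = 609. Hence the nonzero zero-divisors number 609 − 240 = 369.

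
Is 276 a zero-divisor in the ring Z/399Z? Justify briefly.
gcd(276, 399) = 3 > 1, so 276 is not a unit in Z/399Z. In Z/nZ every nonzero non-unit is a zero-divisor: explicitly, take b = 399/gcd = 133 ≠ 0 (mod 399); then 276·133 = 36708 = 92·399, i.e. 276·133 ≡ 0 (mod 399). So 276 is a zero-divisor.

Final answer: YES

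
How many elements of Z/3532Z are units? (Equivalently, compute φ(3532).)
Z/3532Z has φ(3532) = 1764 units

An element a ∈ Z/3532Z is a unit iff gcd(a, 3532) = 1, so the number of units is φ(3532). φ is multiplicative, with φ(p^e) = p^e − p^(e−1). Factorise 3532 = 2^2 · 883. Then
  φ(3532) = (2^2 − 2^1) · (883 − 1) = 2 · 882 = 1764.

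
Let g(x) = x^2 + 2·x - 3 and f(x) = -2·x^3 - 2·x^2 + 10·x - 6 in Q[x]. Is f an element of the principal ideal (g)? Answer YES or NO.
YES

In Q[x] the ideal (g) consists of all multiples of g, so f ∈ (g) iff g | f, i.e. iff the remainder of f on division by g is 0. Divide f by g (g is monic, so eliminate the leading term of the running remainder at each step):
  leading term -2·x^3: subtract (-2·x)·g(x) = -2·x^3 - 4·x^2 + 6·x, leaving 2·x^2 + 4·x - 6
  leading term 2·x^2: subtract (2)·g(x) = 2·x^2 + 4·x - 6, leaving 0
The remainder is 0, so f(x) = g(x) · h(x) with h(x) = 2 - 2·x. Hence g | f, i.e. f ∈ (g).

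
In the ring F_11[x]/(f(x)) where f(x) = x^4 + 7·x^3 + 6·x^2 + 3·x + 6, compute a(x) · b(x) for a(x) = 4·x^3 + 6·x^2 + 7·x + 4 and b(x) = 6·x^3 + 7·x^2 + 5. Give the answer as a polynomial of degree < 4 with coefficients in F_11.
Multiply as integer polynomials: a · b = 24·x^6 + 64·x^5 + 84·x^4 + 93·x^3 + 58·x^2 + 35·x + 20. Reducing coefficients mod 11: a · b ≡ 2·x^6 + 9·x^5 + 7·x^4 + 5·x^3 + 3·x^2 + 2·x + 9. Now divide by f(x) = x^4 + 7·x^3 + 6·x^2 + 3·x + 6 in F_11[x], eliminating the leading term at each step:
  leading term 2·x^6: subtract (2·x^2)·f(x) = 2·x^6 + 3·x^5 + x^4 + 6·x^3 + x^2, leaving 6·x^5 + 6·x^4 + 10·x^3 + 2·x^2 + 2·x + 9 (coefficients mod 11)
  leading term 6·x^5: subtract (6·x)·f(x) = 6·x^5 + 9·x^4 + 3·x^3 + 7·x^2 + 3·x, leaving 8·x^4 + 7·x^3 + 6·x^2 + 10·x + 9 (coefficients mod 11)
  leading term 8·x^4: subtract (8)·f(x) = 8·x^4 + x^3 + 4·x^2 + 2·x + 4, leaving 6·x^3 + 2·x^2 + 8·x + 5 (coefficients mod 11)
The degree is now < 4, so this is the remainder. Hence a · b ≡ 6·x^3 + 2·x^2 + 8·x + 5 in F_11[x]/(f).

Final answer: a · b ≡ 6·x^3 + 2·x^2 + 8·x + 5 (mod f(x))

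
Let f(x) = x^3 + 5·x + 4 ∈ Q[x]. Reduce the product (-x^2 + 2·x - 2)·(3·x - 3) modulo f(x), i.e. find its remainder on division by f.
a · b ≡ 9·x^2 + 3·x + 18 (mod f(x))

First multiply in Q[x] without reducing: a · b = -3·x^3 + 9·x^2 - 12·x + 6. Now divide by f(x) = x^3 + 5·x + 4, eliminating the leading term at each step:
  leading term -3·x^3: subtract (-3)·f(x) = -3·x^3 - 15·x - 12, leaving 9·x^2 + 3·x + 18
The degree is now < 3, so this is the remainder. Hence a · b ≡ 9·x^2 + 3·x + 18 in Q[x]/(f).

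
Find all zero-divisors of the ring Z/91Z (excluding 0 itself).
An element a ∈ Z/91Z (with a ≠ 0) is a zero-divisor iff gcd(a, 91) > 1 (because a is a unit precisely when gcd(a, n) = 1, and in Z/nZ every nonzero, non-unit element is a zero-divisor). Scan a = 1, ..., 90 and keep those with gcd(a, 91) > 1:
  gcd(7, 91) = 7, gcd(13, 91) = 13, gcd(14, 91) = 7, gcd(21, 91) = 7, gcd(26, 91) = 13, gcd(28, 91) = 7, gcd(35, 91) = 7, gcd(39, 91) = 13, gcd(42, 91) = 7, gcd(49, 91) = 7, gcd(52, 91) = 13, gcd(56, 91) = 7, gcd(63, 91) = 7, gcd(65, 91) = 13, gcd(70, 91) = 7, gcd(77, 91) = 7, gcd(78, 91) = 13, gcd(84, 91) = 7.
All other a ∈ {1, ..., 90} have gcd(a, 91) = 1 and are units. So the nonzero zero-divisors are exactly the 18 values of a appearing in this scan.

Final answer: nonzero zero-divisors of Z/91Z = {7, 13, 14, 21, 26, 28, 35, 39, 42, 49, 52, 56, 63, 65, 70, 77, 78, 84}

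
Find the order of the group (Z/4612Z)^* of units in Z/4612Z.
|(Z/4612Z)^*| = 2304

(Z/4612Z)^* consists of the classes a with gcd(a, 4612) = 1, so its order is φ(4612). φ is multiplicative, with φ(p^e) = p^e − p^(e−1). Factorise 4612 = 2^2 · 1153. Then
  φ(4612) = (2^2 − 2^1) · (1153 − 1) = 2 · 1152 = 2304.
Thus |(Z/4612Z)^*| = 2304.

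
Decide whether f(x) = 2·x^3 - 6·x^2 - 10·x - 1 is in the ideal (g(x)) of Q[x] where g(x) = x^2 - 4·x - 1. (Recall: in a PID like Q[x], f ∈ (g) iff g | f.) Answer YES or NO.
In Q[x] the ideal (g) consists of all multiples of g, so f ∈ (g) iff g | f, i.e. iff the remainder of f on division by g is 0. Divide f by g (g is monic, so eliminate the leading term of the running remainder at each step):
  leading term 2·x^3: subtract (2·x)·g(x) = 2·x^3 - 8·x^2 - 2·x, leaving 2·x^2 - 8·x - 1
  leading term 2·x^2: subtract (2)·g(x) = 2·x^2 - 8·x - 2, leaving 1
The remainder r(x) = 1 ≠ 0 (and deg r < deg g), so g ∤ f, i.e. f ∉ (g).

Final answer: NO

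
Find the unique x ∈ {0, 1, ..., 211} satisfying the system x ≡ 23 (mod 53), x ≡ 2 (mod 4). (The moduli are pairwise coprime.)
x ≡ 182 (mod 212); the representative in [0, 212) is 182

The moduli 53, 4 are pairwise coprime, so by the CRT there is a unique solution mod 53·4 = 212.
Solve by successive substitution. Start with x ≡ 23 (mod 53).
  Combine with x ≡ 2 (mod 4): write x = 23 + 53·t and require 23 + 53·t ≡ 2 (mod 4), i.e. 53·t ≡ 2 − 23 ≡ 3 (mod 4). Since 53^(−1) ≡ 1 (mod 4) (53 ≡ 1 (mod 4)), t ≡ 1·3 ≡ 3 (mod 4). So x ≡ 23 + 53·3 = 182 (mod 212).
Unique solution in [0, 212): x = 182.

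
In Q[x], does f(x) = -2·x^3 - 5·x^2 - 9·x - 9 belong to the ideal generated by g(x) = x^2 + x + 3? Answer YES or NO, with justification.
In Q[x] the ideal (g) consists of all multiples of g, so f ∈ (g) iff g | f, i.e. iff the remainder of f on division by g is 0. Divide f by g (g is monic, so eliminate the leading term of the running remainder at each step):
  leading term -2·x^3: subtract (-2·x)·g(x) = -2·x^3 - 2·x^2 - 6·x, leaving -3·x^2 - 3·x - 9
  leading term -3·x^2: subtract (-3)·g(x) = -3·x^2 - 3·x - 9, leaving 0
The remainder is 0, so f(x) = g(x) · h(x) with h(x) = -2·x - 3. Hence g | f, i.e. f ∈ (g).

Final answer: YES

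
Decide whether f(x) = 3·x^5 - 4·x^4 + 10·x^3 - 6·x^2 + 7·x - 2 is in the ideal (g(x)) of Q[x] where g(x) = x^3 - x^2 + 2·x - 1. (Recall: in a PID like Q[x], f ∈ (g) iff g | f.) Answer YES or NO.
In Q[x] the ideal (g) consists of all multiples of g, so f ∈ (g) iff g | f, i.e. iff the remainder of f on division by g is 0. Divide f by g (g is monic, so eliminate the leading term of the running remainder at each step):
  leading term 3·x^5: subtract (3·x^2)·g(x) = 3·x^5 - 3·x^4 + 6·x^3 - 3·x^2, leaving -x^4 + 4·x^3 - 3·x^2 + 7·x - 2
  leading term -x^4: subtract (-x)·g(x) = -x^4 + x^3 - 2·x^2 + x, leaving 3·x^3 - x^2 + 6·x - 2
  leading term 3·x^3: subtract (3)·g(x) = 3·x^3 - 3·x^2 + 6·x - 3, leaving 2·x^2 + 1
The remainder r(x) = 2·x^2 + 1 ≠ 0 (and deg r < deg g), so g ∤ f, i.e. f ∉ (g).

Final answer: NO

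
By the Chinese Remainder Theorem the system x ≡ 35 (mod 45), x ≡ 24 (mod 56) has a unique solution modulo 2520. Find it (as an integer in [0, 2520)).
The moduli 45, 56 are pairwise coprime, so by the CRT there is a unique solution mod 45·56 = 2520.
Solve by successive substitution. Start with x ≡ 35 (mod 45).
  Combine with x ≡ 24 (mod 56): write x = 35 + 45·t and require 35 + 45·t ≡ 24 (mod 56), i.e. 45·t ≡ 24 − 35 ≡ 45 (mod 56). Since 45^(−1) ≡ 5 (mod 56), t ≡ 5·45 ≡ 1 (mod 56). So x ≡ 35 + 45·1 = 80 (mod 2520).
Unique solution in [0, 2520): x = 80.

Final answer: x ≡ 80 (mod 2520); the representative in [0, 2520) is 80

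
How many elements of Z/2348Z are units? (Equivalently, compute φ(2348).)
Z/2348Z has φ(2348) = 1172 units

An element a ∈ Z/2348Z is a unit iff gcd(a, 2348) = 1, so the number of units is φ(2348). φ is multiplicative, with φ(p^e) = p^e − p^(e−1). Factorise 2348 = 2^2 · 587. Then
  φ(2348) = (2^2 − 2^1) · (587 − 1) = 2 · 586 = 1172.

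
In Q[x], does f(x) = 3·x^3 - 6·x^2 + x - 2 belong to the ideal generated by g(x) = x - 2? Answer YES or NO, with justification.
YES

In Q[x] the ideal (g) consists of all multiples of g, so f ∈ (g) iff g | f, i.e. iff the remainder of f on division by g is 0. Divide f by g (g is monic, so eliminate the leading term of the running remainder at each step):
  leading term 3·x^3: subtract (3·x^2)·g(x) = 3·x^3 - 6·x^2, leaving x - 2
  leading term x: subtract (1)·g(x) = x - 2, leaving 0
The remainder is 0, so f(x) = g(x) · h(x) with h(x) = 3·x^2 + 1. Hence g | f, i.e. f ∈ (g).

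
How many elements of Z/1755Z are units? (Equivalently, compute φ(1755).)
Z/1755Z has φ(1755) = 864 units

An element a ∈ Z/1755Z is a unit iff gcd(a, 1755) = 1, so the number of units is φ(1755). φ is multiplicative, with φ(p^e) = p^e − p^(e−1). Factorise 1755 = 3^3 · 5 · 13. Then
  φ(1755) = (3^3 − 3^2) · (5 − 1) · (13 − 1) = 18 · 4 · 12 = 864.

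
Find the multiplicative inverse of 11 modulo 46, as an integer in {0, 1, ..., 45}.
Apply the extended Euclidean algorithm to (46, 11), tracking rows (r, s, t) with s·46 + t·11 = r. Each division r_prev = q·r_cur + r_new produces the new row as (previous row) − q·(current row):
  row A: (46, 1, 0)   [1·46 + 0·11 = 46]
  row B: (11, 0, 1)   [0·46 + 1·11 = 11]
  46 = 4·11 + 2   → row C = row A − 4·row B = (2, 1, −4)   [check: 1·46 − 4·11 = 2]
  11 = 5·2 + 1   → row D = row B − 5·row C = (1, −5, 21)   [check: −5·46 + 21·11 = 1]
  2 = 2·1 + 0   → remainder 0, stop. gcd = 1 (last nonzero row D).
The gcd is 1, so 11 is invertible mod 46. The last nonzero row gives −5·46 + 21·11 = 1, so t = 21. So 11^(−1) ≡ 21 (mod 46). Verify: 11 · 21 = 231 ≡ 1 (mod 46). ✓

Final answer: 11^(−1) ≡ 21 (mod 46)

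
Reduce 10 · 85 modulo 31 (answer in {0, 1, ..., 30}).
13

Reduce the factors first: 85 ≡ 23 (mod 31), so 10 · 85 ≡ 10 · 23 (mod 31). 10 · 23 = 230. Dividing by 31: 230 = 7·31 + 13. So (10 · 85) mod 31 = 13.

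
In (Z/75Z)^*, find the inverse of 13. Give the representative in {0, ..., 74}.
Apply the extended Euclidean algorithm to (75, 13), tracking rows (r, s, t) with s·75 + t·13 = r. Each division r_prev = q·r_cur + r_new produces the new row as (previous row) − q·(current row):
  row A: (75, 1, 0)   [1·75 + 0·13 = 75]
  row B: (13, 0, 1)   [0·75 + 1·13 = 13]
  75 = 5·13 + 10   → row C = row A − 5·row B = (10, 1, −5)   [check: 1·75 − 5·13 = 10]
  13 = 1·10 + 3   → row D = row B − 1·row C = (3, −1, 6)   [check: −1·75 + 6·13 = 3]
  10 = 3·3 + 1   → row E = row C − 3·row D = (1, 4, −23)   [check: 4·75 − 23·13 = 1]
  3 = 3·1 + 0   → remainder 0, stop. gcd = 1 (last nonzero row E).
The gcd is 1, so 13 is invertible mod 75. The last nonzero row gives 4·75 − 23·13 = 1, so t = −23. So 13^(−1) ≡ −23 ≡ 52 (mod 75). Verify: 13 · 52 = 676 ≡ 1 (mod 75). ✓

Final answer: 13^(−1) ≡ 52 (mod 75)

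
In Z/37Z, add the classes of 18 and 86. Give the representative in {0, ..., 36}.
Reduce the summands first: 86 ≡ 12 (mod 37), so 18 + 86 ≡ 18 + 12 (mod 37). 18 + 12 = 30; 30 = 0·37 + 30, so (18 + 86) mod 37 = 30.

Final answer: 30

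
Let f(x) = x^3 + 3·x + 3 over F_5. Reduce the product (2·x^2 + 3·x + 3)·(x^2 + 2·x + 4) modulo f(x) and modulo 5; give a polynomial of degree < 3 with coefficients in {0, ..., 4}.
a · b ≡ x^2 + x + 1 (mod f(x))

Multiply as integer polynomials: a · b = 2·x^4 + 7·x^3 + 17·x^2 + 18·x + 12. Reducing coefficients mod 5: a · b ≡ 2·x^4 + 2·x^3 + 2·x^2 + 3·x + 2. Now divide by f(x) = x^3 + 3·x + 3 in F_5[x], eliminating the leading term at each step:
  leading term 2·x^4: subtract (2·x)·f(x) = 2·x^4 + x^2 + x, leaving 2·x^3 + x^2 + 2·x + 2 (coefficients mod 5)
  leading term 2·x^3: subtract (2)·f(x) = 2·x^3 + x + 1, leaving x^2 + x + 1 (coefficients mod 5)
The degree is now < 3, so this is the remainder. Hence a · b ≡ x^2 + x + 1 in F_5[x]/(f).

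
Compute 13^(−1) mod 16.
Apply the extended Euclidean algorithm to (16, 13), tracking rows (r, s, t) with s·16 + t·13 = r. Each division r_prev = q·r_cur + r_new produces the new row as (previous row) − q·(current row):
  row A: (16, 1, 0)   [1·16 + 0·13 = 16]
  row B: (13, 0, 1)   [0·16 + 1·13 = 13]
  16 = 1·13 + 3   → row C = row A − 1·row B = (3, 1, −1)   [check: 1·16 − 1·13 = 3]
  13 = 4·3 + 1   → row D = row B − 4·row C = (1, −4, 5)   [check: −4·16 + 5·13 = 1]
  3 = 3·1 + 0   → remainder 0, stop. gcd = 1 (last nonzero row D).
The gcd is 1, so 13 is invertible mod 16. The last nonzero row gives −4·16 + 5·13 = 1, so t = 5. So 13^(−1) ≡ 5 (mod 16). Verify: 13 · 5 = 65 ≡ 1 (mod 16). ✓

Final answer: 13^(−1) ≡ 5 (mod 16)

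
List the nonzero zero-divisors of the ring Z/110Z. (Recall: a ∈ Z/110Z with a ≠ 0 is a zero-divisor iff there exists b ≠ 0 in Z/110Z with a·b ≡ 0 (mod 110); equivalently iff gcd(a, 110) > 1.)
nonzero zero-divisors of Z/110Z = {2, 4, 5, 6, 8, 10, 11, 12, 14, 15, 16, 18, 20, 22, 24, 25, 26, 28, 30, 32, 33, 34, 35, 36, 38, 40, 42, 44, 45, 46, 48, 50, 52, 54, 55, 56, 58, 60, 62, 64, 65, 66, 68, 70, 72, 74, 75, 76, 77, 78, 80, 82, 84, 85, 86, 88, 90, 92, 94, 95, 96, 98, 99, 100, 102, 104, 105, 106, 108}

An element a ∈ Z/110Z (with a ≠ 0) is a zero-divisor iff gcd(a, 110) > 1 (because a is a unit precisely when gcd(a, n) = 1, and in Z/nZ every nonzero, non-unit element is a zero-divisor). Scan a = 1, ..., 109 and keep those with gcd(a, 110) > 1:
  gcd(2, 110) = 2, gcd(4, 110) = 2, gcd(5, 110) = 5, gcd(6, 110) = 2, gcd(8, 110) = 2, gcd(10, 110) = 10, gcd(11, 110) = 11, gcd(12, 110) = 2, gcd(14, 110) = 2, gcd(15, 110) = 5, gcd(16, 110) = 2, gcd(18, 110) = 2, gcd(20, 110) = 10, gcd(22, 110) = 22, gcd(24, 110) = 2, gcd(25, 110) = 5, gcd(26, 110) = 2, gcd(28, 110) = 2, gcd(30, 110) = 10, gcd(32, 110) = 2, gcd(33, 110) = 11, gcd(34, 110) = 2, gcd(35, 110) = 5, gcd(36, 110) = 2, gcd(38, 110) = 2, gcd(40, 110) = 10, gcd(42, 110) = 2, gcd(44, 110) = 22, gcd(45, 110) = 5, gcd(46, 110) = 2, gcd(48, 110) = 2, gcd(50, 110) = 10, gcd(52, 110) = 2, gcd(54, 110) = 2, gcd(55, 110) = 55, gcd(56, 110) = 2, gcd(58, 110) = 2, gcd(60, 110) = 10, gcd(62, 110) = 2, gcd(64, 110) = 2, gcd(65, 110) = 5, gcd(66, 110) = 22, gcd(68, 110) = 2, gcd(70, 110) = 10, gcd(72, 110) = 2, gcd(74, 110) = 2, gcd(75, 110) = 5, gcd(76, 110) = 2, gcd(77, 110) = 11, gcd(78, 110) = 2, gcd(80, 110) = 10, gcd(82, 110) = 2, gcd(84, 110) = 2, gcd(85, 110) = 5, gcd(86, 110) = 2, gcd(88, 110) = 22, gcd(90, 110) = 10, gcd(92, 110) = 2, gcd(94, 110) = 2, gcd(95, 110) = 5, gcd(96, 110) = 2, gcd(98, 110) = 2, gcd(99, 110) = 11, gcd(100, 110) = 10, gcd(102, 110) = 2, gcd(104, 110) = 2, gcd(105, 110) = 5, gcd(106, 110) = 2, gcd(108, 110) = 2.
All other a ∈ {1, ..., 109} have gcd(a, 110) = 1 and are units. So the nonzero zero-divisors are exactly the 69 values of a appearing in this scan.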